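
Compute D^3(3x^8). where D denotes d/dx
1008 x^{5}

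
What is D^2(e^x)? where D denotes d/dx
e^{x}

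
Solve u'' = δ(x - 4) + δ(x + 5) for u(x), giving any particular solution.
\frac{|x - 4|}{2} + \frac{|x + 5|}{2}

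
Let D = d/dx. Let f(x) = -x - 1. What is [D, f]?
-1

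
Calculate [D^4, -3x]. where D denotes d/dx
-12D^{3}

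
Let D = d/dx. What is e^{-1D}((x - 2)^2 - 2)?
x^{2} - 6 x + 7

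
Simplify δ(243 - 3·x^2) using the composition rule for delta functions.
\frac{\delta(x - 9) + \delta(x + 9)}{54}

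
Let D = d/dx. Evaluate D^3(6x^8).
2016 x^{5}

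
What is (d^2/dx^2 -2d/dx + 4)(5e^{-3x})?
95 e^{- 3 x}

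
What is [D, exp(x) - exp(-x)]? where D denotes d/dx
2 \cosh{\left(x \right)}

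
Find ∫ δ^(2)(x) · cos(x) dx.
-1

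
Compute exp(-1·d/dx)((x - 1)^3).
x^{3} - 6 x^{2} + 12 x - 8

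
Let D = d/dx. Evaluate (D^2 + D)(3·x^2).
6 x + 6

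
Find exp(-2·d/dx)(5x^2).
5 x^{2} - 20 x + 20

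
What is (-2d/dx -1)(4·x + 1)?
- 4 x - 9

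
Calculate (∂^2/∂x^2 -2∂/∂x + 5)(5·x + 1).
25 x - 5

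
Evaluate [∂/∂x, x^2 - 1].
2 x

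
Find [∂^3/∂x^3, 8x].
24\frac{d^{2}}{dx^{2}}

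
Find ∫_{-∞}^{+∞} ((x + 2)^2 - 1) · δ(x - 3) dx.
24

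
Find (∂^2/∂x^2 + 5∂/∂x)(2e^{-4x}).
- 8 e^{- 4 x}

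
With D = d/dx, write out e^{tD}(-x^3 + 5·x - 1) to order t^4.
- t^{3} - 3 t^{2} x - t \left(3 x^{2} - 5\right) - x^{3} + 5 x - 1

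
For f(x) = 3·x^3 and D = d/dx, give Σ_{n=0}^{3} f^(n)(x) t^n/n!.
3 t^{3} + 9 t^{2} x + 9 t x^{2} + 3 x^{3}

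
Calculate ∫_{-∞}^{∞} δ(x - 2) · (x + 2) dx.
4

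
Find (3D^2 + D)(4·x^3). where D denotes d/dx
12 x \left(x + 6\right)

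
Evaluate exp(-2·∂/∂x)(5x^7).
5 x^{7} - 70 x^{6} + 420 x^{5} - 1400 x^{4} + 2800 x^{3} - 3360 x^{2} + 2240 x - 640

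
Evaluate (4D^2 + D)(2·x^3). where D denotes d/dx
6 x \left(x + 8\right)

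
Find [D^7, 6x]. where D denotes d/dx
42D^{6}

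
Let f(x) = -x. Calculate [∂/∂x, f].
-1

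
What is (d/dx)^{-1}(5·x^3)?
\frac{5 x^{4}}{4}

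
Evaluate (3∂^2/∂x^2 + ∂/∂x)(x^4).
4 x^{2} \left(x + 9\right)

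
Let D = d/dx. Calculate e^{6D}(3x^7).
3 x^{7} + 126 x^{6} + 2268 x^{5} + 22680 x^{4} + 136080 x^{3} + 489888 x^{2} + 979776 x + 839808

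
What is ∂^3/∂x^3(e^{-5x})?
- 125 e^{- 5 x}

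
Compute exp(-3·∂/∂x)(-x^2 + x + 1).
- x^{2} + 7 x - 11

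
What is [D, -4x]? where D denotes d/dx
-4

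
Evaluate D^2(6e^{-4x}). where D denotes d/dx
96 e^{- 4 x}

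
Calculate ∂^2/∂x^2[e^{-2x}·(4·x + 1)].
4 \left(4 x - 3\right) e^{- 2 x}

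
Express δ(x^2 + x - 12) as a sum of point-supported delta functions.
\frac{\delta(x - 3) + \delta(x + 4)}{7}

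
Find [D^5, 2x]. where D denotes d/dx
10D^{4}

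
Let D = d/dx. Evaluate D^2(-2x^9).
- 144 x^{7}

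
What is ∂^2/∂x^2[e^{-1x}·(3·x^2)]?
3 \left(x^{2} - 4 x + 2\right) e^{- x}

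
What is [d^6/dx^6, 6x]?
36\frac{d^{5}}{dx^{5}}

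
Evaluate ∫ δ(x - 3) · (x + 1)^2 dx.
16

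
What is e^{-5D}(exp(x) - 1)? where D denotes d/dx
e^{x - 5} - 1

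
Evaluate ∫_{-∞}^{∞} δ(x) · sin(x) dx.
0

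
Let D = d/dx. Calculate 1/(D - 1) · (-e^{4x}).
- \frac{e^{4 x}}{3}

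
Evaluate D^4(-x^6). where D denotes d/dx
- 360 x^{2}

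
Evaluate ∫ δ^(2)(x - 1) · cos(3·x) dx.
- 9 \cos{\left(3 \right)}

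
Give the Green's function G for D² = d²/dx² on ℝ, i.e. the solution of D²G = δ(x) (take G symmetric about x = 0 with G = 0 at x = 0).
\frac{|x|}{2}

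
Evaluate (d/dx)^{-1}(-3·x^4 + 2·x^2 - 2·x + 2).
- \frac{3 x^{5}}{5} + \frac{2 x^{3}}{3} - x^{2} + 2 x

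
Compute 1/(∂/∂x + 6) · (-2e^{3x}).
- \frac{2 e^{3 x}}{9}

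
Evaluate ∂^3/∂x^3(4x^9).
2016 x^{6}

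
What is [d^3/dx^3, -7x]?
-21\frac{d^{2}}{dx^{2}}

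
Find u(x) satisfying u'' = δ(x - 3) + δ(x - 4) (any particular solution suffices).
\frac{|x - 3|}{2} + \frac{|x - 4|}{2}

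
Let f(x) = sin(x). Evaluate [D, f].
\cos{\left(x \right)}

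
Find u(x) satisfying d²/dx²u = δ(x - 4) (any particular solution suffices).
\frac{|x - 4|}{2}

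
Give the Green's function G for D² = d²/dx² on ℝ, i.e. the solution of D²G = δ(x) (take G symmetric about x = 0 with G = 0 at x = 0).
\frac{|x|}{2}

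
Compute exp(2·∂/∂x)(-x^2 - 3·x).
- x^{2} - 7 x - 10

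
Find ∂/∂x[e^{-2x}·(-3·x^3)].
x^{2} \left(6 x - 9\right) e^{- 2 x}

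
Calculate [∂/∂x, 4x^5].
20 x^{4}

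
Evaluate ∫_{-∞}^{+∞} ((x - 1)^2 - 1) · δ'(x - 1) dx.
0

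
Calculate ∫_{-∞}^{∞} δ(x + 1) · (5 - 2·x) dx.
7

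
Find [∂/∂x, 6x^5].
30 x^{4}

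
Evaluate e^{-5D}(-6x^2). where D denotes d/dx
- 6 x^{2} + 60 x - 150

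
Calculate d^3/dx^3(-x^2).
0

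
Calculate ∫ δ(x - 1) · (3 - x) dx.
2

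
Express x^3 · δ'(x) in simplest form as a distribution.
0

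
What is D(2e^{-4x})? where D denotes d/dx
- 8 e^{- 4 x}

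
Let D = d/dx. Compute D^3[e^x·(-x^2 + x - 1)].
\left(- x^{2} - 5 x - 4\right) e^{x}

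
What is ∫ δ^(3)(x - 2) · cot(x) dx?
6 \cot^{4}{\left(2 \right)} + 8 \cot^{2}{\left(2 \right)} + 2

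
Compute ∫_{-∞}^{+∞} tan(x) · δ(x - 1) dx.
\tan{\left(1 \right)}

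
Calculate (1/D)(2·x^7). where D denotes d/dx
\frac{x^{8}}{4}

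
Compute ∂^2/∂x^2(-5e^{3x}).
- 45 e^{3 x}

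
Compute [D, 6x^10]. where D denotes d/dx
60 x^{9}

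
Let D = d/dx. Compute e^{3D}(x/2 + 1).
\frac{x}{2} + \frac{5}{2}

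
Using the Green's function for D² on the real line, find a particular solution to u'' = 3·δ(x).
\frac{3|x|}{2}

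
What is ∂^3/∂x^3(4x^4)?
96 x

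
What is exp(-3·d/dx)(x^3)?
x^{3} - 9 x^{2} + 27 x - 27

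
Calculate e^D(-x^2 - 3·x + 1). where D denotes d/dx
- x^{2} - 5 x - 3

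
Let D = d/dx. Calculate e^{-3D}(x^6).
x^{6} - 18 x^{5} + 135 x^{4} - 540 x^{3} + 1215 x^{2} - 1458 x + 729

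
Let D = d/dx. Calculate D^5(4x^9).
60480 x^{4}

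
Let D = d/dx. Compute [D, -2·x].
-2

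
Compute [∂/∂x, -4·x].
-4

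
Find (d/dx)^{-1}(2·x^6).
\frac{2 x^{7}}{7}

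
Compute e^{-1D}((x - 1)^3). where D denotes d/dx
x^{3} - 6 x^{2} + 12 x - 8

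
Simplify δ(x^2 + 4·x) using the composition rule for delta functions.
\frac{\delta(x + 4) + \delta(x)}{4}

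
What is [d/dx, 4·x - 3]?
4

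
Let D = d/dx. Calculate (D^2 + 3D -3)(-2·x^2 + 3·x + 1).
6 x^{2} - 21 x + 2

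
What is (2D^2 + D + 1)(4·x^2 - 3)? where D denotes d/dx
4 x^{2} + 8 x + 13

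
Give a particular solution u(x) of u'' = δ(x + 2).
\frac{|x + 2|}{2}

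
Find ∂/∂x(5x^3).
15 x^{2}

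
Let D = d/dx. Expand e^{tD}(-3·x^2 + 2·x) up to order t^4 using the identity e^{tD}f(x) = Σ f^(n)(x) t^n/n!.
- 3 t^{2} - 2 t \left(3 x - 1\right) - 3 x^{2} + 2 x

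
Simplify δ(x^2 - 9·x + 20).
\frac{\delta(x - 4) + \delta(x - 5)}{1}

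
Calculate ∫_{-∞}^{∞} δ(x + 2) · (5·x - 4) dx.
-14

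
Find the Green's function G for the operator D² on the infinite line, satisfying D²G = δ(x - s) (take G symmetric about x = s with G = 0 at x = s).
\frac{|x - s|}{2}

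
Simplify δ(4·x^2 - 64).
\frac{\delta(x - 4) + \delta(x + 4)}{32}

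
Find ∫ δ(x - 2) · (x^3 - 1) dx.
7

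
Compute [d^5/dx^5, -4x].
-20\frac{d^{4}}{dx^{4}}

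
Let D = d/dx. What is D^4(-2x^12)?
- 23760 x^{8}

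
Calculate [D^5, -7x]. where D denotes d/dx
-35D^{4}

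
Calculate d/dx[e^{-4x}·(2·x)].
2 \left(1 - 4 x\right) e^{- 4 x}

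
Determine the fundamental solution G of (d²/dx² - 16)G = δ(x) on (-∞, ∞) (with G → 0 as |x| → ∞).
-\frac{e^{-4|x|}}{8}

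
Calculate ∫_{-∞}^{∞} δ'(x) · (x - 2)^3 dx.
-12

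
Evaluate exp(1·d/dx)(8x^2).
8 x^{2} + 16 x + 8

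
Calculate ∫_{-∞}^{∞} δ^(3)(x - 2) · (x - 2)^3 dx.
-6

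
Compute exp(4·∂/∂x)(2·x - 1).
2 x + 7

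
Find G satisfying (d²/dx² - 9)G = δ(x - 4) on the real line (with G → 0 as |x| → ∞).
-\frac{e^{-3|x - 4|}}{6}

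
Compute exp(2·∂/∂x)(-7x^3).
- 7 x^{3} - 42 x^{2} - 84 x - 56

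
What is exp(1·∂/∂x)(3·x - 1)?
3 x + 2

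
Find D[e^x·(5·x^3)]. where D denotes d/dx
5 x^{2} \left(x + 3\right) e^{x}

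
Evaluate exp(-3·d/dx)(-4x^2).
- 4 x^{2} + 24 x - 36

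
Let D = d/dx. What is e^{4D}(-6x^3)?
- 6 x^{3} - 72 x^{2} - 288 x - 384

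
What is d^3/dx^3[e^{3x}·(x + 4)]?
27 \left(x + 5\right) e^{3 x}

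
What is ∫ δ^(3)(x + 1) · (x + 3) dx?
0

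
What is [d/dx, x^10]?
10 x^{9}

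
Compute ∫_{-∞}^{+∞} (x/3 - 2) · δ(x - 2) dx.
- \frac{4}{3}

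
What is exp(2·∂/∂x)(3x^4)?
3 x^{4} + 24 x^{3} + 72 x^{2} + 96 x + 48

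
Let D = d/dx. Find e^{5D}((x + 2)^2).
x^{2} + 14 x + 49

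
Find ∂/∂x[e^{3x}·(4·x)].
\left(12 x + 4\right) e^{3 x}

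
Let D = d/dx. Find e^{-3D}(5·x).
5 x - 15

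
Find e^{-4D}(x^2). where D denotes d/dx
x^{2} - 8 x + 16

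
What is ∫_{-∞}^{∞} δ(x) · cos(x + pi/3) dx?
\frac{1}{2}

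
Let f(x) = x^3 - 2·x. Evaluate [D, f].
3 x^{2} - 2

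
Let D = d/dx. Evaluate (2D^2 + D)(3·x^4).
12 x^{2} \left(x + 6\right)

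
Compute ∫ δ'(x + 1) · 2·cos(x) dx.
- 2 \sin{\left(1 \right)}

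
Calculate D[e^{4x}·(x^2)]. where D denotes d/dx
2 x \left(2 x + 1\right) e^{4 x}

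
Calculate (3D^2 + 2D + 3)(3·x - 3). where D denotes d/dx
9 x - 3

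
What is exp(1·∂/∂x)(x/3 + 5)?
\frac{x}{3} + \frac{16}{3}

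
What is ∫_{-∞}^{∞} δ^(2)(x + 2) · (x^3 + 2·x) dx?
-12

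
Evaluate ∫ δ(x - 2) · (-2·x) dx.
-4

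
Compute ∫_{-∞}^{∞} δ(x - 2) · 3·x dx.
6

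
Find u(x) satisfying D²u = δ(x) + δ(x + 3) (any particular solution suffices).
\frac{|x|}{2} + \frac{|x + 3|}{2}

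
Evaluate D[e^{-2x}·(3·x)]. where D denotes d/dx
3 \left(1 - 2 x\right) e^{- 2 x}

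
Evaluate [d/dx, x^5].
5 x^{4}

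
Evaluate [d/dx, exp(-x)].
- e^{- x}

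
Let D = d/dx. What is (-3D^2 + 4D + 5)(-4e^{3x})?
40 e^{3 x}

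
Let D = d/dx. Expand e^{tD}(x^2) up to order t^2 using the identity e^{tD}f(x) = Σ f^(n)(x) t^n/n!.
t^{2} + 2 t x + x^{2}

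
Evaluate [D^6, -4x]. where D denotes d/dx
-24D^{5}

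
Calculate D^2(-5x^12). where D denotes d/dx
- 660 x^{10}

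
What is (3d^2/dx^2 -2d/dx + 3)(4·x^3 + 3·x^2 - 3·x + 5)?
12 x^{3} - 15 x^{2} + 51 x + 39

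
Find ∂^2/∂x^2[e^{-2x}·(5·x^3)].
10 x \left(2 x^{2} - 6 x + 3\right) e^{- 2 x}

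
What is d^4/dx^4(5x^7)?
4200 x^{3}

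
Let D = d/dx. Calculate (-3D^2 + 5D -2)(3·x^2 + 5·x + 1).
- 6 x^{2} + 20 x + 5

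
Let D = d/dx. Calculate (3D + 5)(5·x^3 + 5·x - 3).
5 x \left(5 x^{2} + 9 x + 5\right)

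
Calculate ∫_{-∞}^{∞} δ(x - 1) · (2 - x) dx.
1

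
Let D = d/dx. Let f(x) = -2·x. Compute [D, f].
-2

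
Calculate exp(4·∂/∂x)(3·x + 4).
3 x + 16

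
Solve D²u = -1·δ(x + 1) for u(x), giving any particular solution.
-\frac{|x + 1|}{2}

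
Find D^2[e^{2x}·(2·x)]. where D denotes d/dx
8 \left(x + 1\right) e^{2 x}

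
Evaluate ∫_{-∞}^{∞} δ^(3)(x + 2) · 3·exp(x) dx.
- \frac{3}{e^{2}}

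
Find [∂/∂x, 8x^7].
56 x^{6}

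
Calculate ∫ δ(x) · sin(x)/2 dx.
0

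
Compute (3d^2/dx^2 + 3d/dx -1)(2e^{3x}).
70 e^{3 x}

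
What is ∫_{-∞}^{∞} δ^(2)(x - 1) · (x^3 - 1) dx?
6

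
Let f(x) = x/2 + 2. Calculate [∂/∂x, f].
\frac{1}{2}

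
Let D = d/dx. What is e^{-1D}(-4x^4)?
- 4 x^{4} + 16 x^{3} - 24 x^{2} + 16 x - 4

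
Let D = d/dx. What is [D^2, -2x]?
-4D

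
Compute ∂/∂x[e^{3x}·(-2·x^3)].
6 x^{2} \left(- x - 1\right) e^{3 x}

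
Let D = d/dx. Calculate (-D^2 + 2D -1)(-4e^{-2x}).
36 e^{- 2 x}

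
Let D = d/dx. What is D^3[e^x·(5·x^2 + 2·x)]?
\left(5 x^{2} + 32 x + 36\right) e^{x}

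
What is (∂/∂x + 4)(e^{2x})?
6 e^{2 x}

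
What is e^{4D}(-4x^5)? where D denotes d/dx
- 4 x^{5} - 80 x^{4} - 640 x^{3} - 2560 x^{2} - 5120 x - 4096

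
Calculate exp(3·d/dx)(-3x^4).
- 3 x^{4} - 36 x^{3} - 162 x^{2} - 324 x - 243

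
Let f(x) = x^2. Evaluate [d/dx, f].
2 x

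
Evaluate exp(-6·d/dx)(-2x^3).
- 2 x^{3} + 36 x^{2} - 216 x + 432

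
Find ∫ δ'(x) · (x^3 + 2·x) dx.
-2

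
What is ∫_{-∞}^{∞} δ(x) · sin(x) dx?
0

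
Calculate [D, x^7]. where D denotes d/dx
7 x^{6}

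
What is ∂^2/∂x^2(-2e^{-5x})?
- 50 e^{- 5 x}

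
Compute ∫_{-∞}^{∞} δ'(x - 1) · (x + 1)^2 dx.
-4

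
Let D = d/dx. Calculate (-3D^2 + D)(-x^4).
4 x^{2} \left(9 - x\right)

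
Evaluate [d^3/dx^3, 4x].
12\frac{d^{2}}{dx^{2}}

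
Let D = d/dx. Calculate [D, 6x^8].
48 x^{7}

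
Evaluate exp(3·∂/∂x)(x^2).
x^{2} + 6 x + 9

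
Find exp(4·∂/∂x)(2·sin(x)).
2 \sin{\left(x + 4 \right)}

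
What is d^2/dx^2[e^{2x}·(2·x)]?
8 \left(x + 1\right) e^{2 x}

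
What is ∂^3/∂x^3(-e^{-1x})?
e^{- x}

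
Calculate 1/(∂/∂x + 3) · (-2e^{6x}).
- \frac{2 e^{6 x}}{9}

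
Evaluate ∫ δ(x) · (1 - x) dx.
1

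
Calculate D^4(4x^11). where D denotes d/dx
31680 x^{7}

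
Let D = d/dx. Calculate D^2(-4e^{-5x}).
- 100 e^{- 5 x}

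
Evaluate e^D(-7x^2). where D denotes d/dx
- 7 x^{2} - 14 x - 7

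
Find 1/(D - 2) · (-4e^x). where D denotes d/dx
4 e^{x}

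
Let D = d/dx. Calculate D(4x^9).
36 x^{8}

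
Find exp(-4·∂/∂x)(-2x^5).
- 2 x^{5} + 40 x^{4} - 320 x^{3} + 1280 x^{2} - 2560 x + 2048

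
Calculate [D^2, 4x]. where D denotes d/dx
8D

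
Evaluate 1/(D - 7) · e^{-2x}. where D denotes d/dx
- \frac{e^{- 2 x}}{9}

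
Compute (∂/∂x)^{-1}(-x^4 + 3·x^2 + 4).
- \frac{x^{5}}{5} + x^{3} + 4 x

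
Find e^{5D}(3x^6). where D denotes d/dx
3 x^{6} + 90 x^{5} + 1125 x^{4} + 7500 x^{3} + 28125 x^{2} + 56250 x + 46875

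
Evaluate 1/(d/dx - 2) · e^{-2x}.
- \frac{e^{- 2 x}}{4}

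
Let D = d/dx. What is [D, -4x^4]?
- 16 x^{3}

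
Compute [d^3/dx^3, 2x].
6\frac{d^{2}}{dx^{2}}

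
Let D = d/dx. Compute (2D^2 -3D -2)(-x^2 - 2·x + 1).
2 x \left(x + 5\right)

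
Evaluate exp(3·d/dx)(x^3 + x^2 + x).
x^{3} + 10 x^{2} + 34 x + 39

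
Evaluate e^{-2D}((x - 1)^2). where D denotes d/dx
x^{2} - 6 x + 9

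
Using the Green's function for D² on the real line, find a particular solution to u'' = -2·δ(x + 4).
-|x + 4|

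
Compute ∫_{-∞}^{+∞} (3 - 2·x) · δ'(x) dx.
2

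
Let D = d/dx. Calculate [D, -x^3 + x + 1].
1 - 3 x^{2}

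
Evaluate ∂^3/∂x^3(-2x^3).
-12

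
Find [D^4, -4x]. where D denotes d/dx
-16D^{3}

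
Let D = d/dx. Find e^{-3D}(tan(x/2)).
\tan{\left(\frac{x}{2} - \frac{3}{2} \right)}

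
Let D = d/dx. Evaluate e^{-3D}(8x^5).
8 x^{5} - 120 x^{4} + 720 x^{3} - 2160 x^{2} + 3240 x - 1944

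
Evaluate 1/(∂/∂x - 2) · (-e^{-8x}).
\frac{e^{- 8 x}}{10}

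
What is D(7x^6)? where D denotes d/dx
42 x^{5}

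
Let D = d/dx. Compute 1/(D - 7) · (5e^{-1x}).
- \frac{5 e^{- x}}{8}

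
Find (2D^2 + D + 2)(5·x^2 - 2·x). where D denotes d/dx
10 x^{2} + 6 x + 18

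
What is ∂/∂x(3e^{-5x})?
- 15 e^{- 5 x}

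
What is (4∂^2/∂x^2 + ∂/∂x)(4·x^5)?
20 x^{3} \left(x + 16\right)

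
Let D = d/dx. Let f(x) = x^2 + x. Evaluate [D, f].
2 x + 1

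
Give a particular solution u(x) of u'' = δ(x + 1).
\frac{|x + 1|}{2}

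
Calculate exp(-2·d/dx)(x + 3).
x + 1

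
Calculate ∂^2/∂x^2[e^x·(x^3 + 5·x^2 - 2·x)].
\left(x^{3} + 11 x^{2} + 24 x + 6\right) e^{x}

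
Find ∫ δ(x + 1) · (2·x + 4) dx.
2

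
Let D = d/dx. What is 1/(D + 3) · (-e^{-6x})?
\frac{e^{- 6 x}}{3}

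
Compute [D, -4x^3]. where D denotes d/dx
- 12 x^{2}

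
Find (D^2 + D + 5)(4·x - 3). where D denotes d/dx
20 x - 11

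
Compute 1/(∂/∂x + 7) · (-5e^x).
- \frac{5 e^{x}}{8}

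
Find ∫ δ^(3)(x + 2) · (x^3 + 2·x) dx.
-6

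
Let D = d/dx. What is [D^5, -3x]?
-15D^{4}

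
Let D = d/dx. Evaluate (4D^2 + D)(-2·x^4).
8 x^{2} \left(- x - 12\right)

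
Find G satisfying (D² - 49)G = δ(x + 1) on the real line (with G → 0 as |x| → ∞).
-\frac{e^{-7|x + 1|}}{14}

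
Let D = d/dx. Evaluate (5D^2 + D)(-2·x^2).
- 4 x - 20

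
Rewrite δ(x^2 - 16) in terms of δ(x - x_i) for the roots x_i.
\frac{\delta(x + 4) + \delta(x - 4)}{8}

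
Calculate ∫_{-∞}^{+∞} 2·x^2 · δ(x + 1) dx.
2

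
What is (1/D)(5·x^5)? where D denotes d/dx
\frac{5 x^{6}}{6}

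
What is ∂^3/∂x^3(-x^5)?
- 60 x^{2}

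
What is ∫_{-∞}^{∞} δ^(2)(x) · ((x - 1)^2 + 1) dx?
2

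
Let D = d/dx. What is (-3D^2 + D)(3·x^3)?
9 x \left(x - 6\right)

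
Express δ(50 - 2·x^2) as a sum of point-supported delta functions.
\frac{\delta(x - 5) + \delta(x + 5)}{20}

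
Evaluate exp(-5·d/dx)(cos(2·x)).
\cos{\left(2 x - 10 \right)}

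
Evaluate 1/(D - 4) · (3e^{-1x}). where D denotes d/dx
- \frac{3 e^{- x}}{5}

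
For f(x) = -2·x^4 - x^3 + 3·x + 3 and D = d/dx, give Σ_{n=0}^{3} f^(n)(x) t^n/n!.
- t^{3} \left(8 x + 1\right) - 3 t^{2} x \left(4 x + 1\right) - t \left(8 x^{3} + 3 x^{2} - 3\right) - 2 x^{4} - x^{3} + 3 x + 3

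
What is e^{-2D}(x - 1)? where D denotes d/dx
x - 3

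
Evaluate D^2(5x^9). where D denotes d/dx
360 x^{7}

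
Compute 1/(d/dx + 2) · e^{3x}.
\frac{e^{3 x}}{5}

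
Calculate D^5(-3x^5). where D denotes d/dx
-360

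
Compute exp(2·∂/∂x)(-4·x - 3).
- 4 x - 11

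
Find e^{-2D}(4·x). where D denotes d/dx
4 x - 8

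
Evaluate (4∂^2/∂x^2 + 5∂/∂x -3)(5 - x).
3 x - 20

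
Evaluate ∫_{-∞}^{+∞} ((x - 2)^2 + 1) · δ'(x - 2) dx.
0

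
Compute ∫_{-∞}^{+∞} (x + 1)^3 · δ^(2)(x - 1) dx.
12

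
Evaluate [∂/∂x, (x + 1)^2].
2 x + 2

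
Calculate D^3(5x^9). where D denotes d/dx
2520 x^{6}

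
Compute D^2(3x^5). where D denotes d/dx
60 x^{3}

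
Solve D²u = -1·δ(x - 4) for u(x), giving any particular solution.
-\frac{|x - 4|}{2}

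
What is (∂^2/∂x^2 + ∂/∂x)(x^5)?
5 x^{3} \left(x + 4\right)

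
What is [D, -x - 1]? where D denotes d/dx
-1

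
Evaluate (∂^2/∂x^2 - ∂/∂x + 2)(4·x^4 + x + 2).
8 x^{4} - 16 x^{3} + 48 x^{2} + 2 x + 3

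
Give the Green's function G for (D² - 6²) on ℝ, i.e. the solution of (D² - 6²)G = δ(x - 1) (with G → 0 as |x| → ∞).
-\frac{e^{-6|x - 1|}}{12}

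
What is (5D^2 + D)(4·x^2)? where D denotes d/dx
8 x + 40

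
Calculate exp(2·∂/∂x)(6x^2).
6 x^{2} + 24 x + 24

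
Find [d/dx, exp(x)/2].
\frac{e^{x}}{2}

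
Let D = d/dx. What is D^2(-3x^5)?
- 60 x^{3}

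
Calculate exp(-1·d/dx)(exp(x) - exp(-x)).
- e^{1 - x} + e^{x - 1}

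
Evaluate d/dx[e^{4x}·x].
\left(4 x + 1\right) e^{4 x}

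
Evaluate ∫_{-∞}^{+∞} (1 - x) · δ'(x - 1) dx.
1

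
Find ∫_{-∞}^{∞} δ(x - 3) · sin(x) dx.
\sin{\left(3 \right)}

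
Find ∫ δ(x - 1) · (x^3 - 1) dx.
0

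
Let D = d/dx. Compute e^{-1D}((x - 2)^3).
x^{3} - 9 x^{2} + 27 x - 27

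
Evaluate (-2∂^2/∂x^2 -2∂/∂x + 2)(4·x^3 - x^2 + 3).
8 x^{3} - 26 x^{2} - 44 x + 10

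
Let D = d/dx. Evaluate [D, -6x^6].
- 36 x^{5}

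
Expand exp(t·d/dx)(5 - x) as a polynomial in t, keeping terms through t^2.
- t - x + 5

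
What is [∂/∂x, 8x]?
8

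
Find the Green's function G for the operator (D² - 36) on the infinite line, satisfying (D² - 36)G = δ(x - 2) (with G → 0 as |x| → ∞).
-\frac{e^{-6|x - 2|}}{12}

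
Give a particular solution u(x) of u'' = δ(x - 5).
\frac{|x - 5|}{2}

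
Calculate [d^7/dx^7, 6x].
42\frac{d^{6}}{dx^{6}}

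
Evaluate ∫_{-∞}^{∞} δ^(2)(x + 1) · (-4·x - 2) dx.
0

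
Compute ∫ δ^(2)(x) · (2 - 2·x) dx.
0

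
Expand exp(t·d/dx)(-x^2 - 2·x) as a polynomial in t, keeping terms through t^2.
- t^{2} - 2 t \left(x + 1\right) - x^{2} - 2 x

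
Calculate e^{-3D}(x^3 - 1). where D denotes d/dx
x^{3} - 9 x^{2} + 27 x - 28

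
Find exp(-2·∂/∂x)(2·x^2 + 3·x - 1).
2 x^{2} - 5 x + 1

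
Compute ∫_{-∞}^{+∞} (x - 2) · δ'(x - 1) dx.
-1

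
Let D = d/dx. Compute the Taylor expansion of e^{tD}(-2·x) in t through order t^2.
- 2 t - 2 x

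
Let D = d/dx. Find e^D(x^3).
x^{3} + 3 x^{2} + 3 x + 1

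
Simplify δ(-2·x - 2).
\frac{\delta(x + 1)}{2}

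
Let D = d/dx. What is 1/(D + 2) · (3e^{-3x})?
- 3 e^{- 3 x}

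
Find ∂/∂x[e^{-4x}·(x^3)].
x^{2} \left(3 - 4 x\right) e^{- 4 x}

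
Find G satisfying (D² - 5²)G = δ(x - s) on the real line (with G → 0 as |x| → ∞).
-\frac{e^{-5|x-s|}}{10}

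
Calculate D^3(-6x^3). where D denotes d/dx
-36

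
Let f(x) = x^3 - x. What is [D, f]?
3 x^{2} - 1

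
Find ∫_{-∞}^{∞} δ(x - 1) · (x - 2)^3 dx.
-1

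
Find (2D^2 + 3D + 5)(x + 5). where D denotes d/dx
5 x + 28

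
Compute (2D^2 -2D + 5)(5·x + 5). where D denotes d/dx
25 x + 15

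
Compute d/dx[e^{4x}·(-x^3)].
x^{2} \left(- 4 x - 3\right) e^{4 x}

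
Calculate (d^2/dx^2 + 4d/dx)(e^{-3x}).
- 3 e^{- 3 x}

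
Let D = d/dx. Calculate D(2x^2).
4 x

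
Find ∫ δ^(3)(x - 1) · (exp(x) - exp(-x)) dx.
- 2 \cosh{\left(1 \right)}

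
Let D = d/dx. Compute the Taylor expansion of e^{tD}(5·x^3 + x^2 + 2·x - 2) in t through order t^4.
5 t^{3} + t^{2} \left(15 x + 1\right) + t \left(15 x^{2} + 2 x + 2\right) + 5 x^{3} + x^{2} + 2 x - 2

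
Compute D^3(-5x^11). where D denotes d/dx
- 4950 x^{8}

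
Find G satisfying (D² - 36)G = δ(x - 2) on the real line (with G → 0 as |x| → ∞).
-\frac{e^{-6|x - 2|}}{12}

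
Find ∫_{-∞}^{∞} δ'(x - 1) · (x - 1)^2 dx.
0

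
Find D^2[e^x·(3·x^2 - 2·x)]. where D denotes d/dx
\left(3 x^{2} + 10 x + 2\right) e^{x}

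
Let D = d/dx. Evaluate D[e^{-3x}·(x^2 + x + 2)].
\left(- 3 x^{2} - x - 5\right) e^{- 3 x}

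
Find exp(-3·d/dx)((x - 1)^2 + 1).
x^{2} - 8 x + 17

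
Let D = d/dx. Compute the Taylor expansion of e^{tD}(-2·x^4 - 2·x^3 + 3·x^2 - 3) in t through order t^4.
- 2 t^{4} - t^{3} \left(8 x + 2\right) - t^{2} \left(12 x^{2} + 6 x - 3\right) - 2 t x \left(4 x^{2} + 3 x - 3\right) - 2 x^{4} - 2 x^{3} + 3 x^{2} - 3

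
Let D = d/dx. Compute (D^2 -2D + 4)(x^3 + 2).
4 x^{3} - 6 x^{2} + 6 x + 8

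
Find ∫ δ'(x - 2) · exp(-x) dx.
e^{-2}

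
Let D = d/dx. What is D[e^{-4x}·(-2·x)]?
2 \left(4 x - 1\right) e^{- 4 x}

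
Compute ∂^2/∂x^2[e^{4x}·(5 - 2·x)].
32 \left(2 - x\right) e^{4 x}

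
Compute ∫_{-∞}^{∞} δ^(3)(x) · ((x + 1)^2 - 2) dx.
0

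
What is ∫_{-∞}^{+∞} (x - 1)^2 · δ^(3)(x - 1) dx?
0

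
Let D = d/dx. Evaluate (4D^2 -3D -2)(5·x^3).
5 x \left(- 2 x^{2} - 9 x + 24\right)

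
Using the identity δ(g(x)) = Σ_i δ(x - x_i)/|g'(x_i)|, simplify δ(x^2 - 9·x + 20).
\frac{\delta(x - 4) + \delta(x - 5)}{1}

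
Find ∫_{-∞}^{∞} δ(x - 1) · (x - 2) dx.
-1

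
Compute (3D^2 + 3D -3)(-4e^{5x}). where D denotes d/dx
- 348 e^{5 x}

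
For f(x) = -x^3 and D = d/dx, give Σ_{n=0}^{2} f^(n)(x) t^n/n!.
x \left(- 3 t^{2} - 3 t x - x^{2}\right)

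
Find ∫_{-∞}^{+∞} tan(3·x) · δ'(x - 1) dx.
- \frac{3}{\cos^{2}{\left(3 \right)}}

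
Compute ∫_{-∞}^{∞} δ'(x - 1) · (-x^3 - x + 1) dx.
4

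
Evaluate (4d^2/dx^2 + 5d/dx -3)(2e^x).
12 e^{x}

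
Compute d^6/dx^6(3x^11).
997920 x^{5}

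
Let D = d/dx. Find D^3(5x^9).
2520 x^{6}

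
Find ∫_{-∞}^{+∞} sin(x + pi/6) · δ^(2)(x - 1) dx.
- \sin{\left(\frac{\pi}{6} + 1 \right)}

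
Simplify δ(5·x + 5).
\frac{\delta(x + 1)}{5}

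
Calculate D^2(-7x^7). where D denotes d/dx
- 294 x^{5}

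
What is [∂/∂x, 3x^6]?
18 x^{5}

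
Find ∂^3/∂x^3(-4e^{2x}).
- 32 e^{2 x}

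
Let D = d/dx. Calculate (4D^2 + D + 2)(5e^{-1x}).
25 e^{- x}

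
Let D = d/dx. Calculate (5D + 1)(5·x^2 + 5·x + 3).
5 x^{2} + 55 x + 28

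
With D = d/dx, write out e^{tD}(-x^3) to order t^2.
x \left(- 3 t^{2} - 3 t x - x^{2}\right)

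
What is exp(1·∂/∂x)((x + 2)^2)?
x^{2} + 6 x + 9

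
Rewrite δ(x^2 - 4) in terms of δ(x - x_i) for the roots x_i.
\frac{\delta(x + 2) + \delta(x - 2)}{4}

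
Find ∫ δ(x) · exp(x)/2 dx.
\frac{1}{2}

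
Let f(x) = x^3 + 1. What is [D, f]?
3 x^{2}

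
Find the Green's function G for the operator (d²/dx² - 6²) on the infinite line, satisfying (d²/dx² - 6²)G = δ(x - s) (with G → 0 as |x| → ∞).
-\frac{e^{-6|x-s|}}{12}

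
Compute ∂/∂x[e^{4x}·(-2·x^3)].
x^{2} \left(- 8 x - 6\right) e^{4 x}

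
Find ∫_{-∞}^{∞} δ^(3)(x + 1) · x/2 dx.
0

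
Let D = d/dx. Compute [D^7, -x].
-7D^{6}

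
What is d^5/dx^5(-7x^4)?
0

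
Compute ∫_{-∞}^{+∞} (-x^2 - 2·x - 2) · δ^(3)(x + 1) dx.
0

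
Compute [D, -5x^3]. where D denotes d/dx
- 15 x^{2}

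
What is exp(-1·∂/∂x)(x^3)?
x^{3} - 3 x^{2} + 3 x - 1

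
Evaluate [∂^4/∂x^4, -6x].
-24\frac{d^{3}}{dx^{3}}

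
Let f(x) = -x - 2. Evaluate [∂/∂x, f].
-1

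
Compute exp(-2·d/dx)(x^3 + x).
x^{3} - 6 x^{2} + 13 x - 10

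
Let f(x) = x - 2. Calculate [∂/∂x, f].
1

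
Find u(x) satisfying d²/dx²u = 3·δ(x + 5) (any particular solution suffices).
\frac{3|x + 5|}{2}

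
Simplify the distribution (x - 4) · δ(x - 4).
0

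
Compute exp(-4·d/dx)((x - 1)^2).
x^{2} - 10 x + 25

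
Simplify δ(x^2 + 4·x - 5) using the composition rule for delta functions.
\frac{\delta(x - 1) + \delta(x + 5)}{6}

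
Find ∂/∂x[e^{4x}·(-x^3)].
x^{2} \left(- 4 x - 3\right) e^{4 x}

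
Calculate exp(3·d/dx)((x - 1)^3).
x^{3} + 6 x^{2} + 12 x + 8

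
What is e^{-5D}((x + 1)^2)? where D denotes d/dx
x^{2} - 8 x + 16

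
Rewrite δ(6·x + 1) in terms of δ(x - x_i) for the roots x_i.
\frac{\delta(x + 1/6)}{6}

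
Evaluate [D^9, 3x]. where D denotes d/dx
27D^{8}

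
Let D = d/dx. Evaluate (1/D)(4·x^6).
\frac{4 x^{7}}{7}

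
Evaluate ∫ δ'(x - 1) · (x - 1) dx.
-1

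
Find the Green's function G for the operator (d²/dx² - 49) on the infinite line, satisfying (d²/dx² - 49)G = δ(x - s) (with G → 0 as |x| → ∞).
-\frac{e^{-7|x-s|}}{14}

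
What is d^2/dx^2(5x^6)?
150 x^{4}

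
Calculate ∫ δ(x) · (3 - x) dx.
3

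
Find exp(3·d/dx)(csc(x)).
\csc{\left(x + 3 \right)}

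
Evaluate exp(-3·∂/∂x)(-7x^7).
- 7 x^{7} + 147 x^{6} - 1323 x^{5} + 6615 x^{4} - 19845 x^{3} + 35721 x^{2} - 35721 x + 15309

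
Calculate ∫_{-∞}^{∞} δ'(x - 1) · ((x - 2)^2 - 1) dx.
2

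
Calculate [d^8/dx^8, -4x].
-32\frac{d^{7}}{dx^{7}}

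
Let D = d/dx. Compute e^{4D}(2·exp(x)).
2 e^{x + 4}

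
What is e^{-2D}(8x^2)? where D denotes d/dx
8 x^{2} - 32 x + 32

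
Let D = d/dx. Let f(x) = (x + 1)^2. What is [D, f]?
2 x + 2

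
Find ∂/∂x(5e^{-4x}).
- 20 e^{- 4 x}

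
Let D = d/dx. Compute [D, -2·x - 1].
-2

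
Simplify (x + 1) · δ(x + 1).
0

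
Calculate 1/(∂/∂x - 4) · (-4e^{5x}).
- 4 e^{5 x}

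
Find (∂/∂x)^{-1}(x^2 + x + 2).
\frac{x^{3}}{3} + \frac{x^{2}}{2} + 2 x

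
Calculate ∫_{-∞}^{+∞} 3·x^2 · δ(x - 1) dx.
3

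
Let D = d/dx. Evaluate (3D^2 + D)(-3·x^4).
12 x^{2} \left(- x - 9\right)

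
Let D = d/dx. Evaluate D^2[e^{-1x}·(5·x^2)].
5 \left(x^{2} - 4 x + 2\right) e^{- x}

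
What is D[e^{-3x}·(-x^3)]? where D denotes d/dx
3 x^{2} \left(x - 1\right) e^{- 3 x}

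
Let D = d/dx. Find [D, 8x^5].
40 x^{4}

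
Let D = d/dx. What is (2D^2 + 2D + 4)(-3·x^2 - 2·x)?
- 12 x^{2} - 20 x - 16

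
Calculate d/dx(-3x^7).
- 21 x^{6}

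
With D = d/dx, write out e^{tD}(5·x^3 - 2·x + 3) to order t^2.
15 t^{2} x + t \left(15 x^{2} - 2\right) + 5 x^{3} - 2 x + 3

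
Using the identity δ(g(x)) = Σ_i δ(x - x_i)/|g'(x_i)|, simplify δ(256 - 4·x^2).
\frac{\delta(x - 8) + \delta(x + 8)}{64}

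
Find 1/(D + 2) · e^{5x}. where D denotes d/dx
\frac{e^{5 x}}{7}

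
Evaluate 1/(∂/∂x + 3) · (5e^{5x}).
\frac{5 e^{5 x}}{8}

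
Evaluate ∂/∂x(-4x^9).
- 36 x^{8}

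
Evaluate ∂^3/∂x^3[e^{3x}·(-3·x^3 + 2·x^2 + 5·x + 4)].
\left(- 81 x^{3} - 189 x^{2} + 81 x + 261\right) e^{3 x}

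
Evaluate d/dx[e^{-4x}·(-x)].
\left(4 x - 1\right) e^{- 4 x}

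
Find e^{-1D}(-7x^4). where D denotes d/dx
- 7 x^{4} + 28 x^{3} - 42 x^{2} + 28 x - 7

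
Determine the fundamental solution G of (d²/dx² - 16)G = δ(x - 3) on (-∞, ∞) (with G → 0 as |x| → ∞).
-\frac{e^{-4|x - 3|}}{8}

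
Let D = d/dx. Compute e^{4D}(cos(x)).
\cos{\left(x + 4 \right)}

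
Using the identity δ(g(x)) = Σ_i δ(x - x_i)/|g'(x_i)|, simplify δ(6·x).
\frac{\delta(x)}{6}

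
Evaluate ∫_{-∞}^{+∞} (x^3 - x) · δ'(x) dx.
1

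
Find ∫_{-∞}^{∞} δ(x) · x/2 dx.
0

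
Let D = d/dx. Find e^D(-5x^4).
- 5 x^{4} - 20 x^{3} - 30 x^{2} - 20 x - 5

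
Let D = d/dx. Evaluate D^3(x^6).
120 x^{3}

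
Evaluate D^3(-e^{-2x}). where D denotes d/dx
8 e^{- 2 x}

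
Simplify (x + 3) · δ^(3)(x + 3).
-3\delta^{(2)}(x + 3)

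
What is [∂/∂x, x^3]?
3 x^{2}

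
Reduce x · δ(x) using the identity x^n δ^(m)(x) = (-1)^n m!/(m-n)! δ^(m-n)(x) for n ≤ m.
0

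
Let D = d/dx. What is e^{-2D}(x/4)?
\frac{x}{4} - \frac{1}{2}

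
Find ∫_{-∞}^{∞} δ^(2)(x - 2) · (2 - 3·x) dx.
0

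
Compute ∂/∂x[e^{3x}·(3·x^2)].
3 x \left(3 x + 2\right) e^{3 x}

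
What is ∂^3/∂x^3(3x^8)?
1008 x^{5}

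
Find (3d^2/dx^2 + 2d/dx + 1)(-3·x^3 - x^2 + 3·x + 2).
- 3 x^{3} - 19 x^{2} - 55 x + 2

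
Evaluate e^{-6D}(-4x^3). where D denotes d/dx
- 4 x^{3} + 72 x^{2} - 432 x + 864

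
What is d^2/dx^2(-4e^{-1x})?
- 4 e^{- x}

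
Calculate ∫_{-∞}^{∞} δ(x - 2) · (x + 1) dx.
3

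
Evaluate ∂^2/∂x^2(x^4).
12 x^{2}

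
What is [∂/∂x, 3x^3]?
9 x^{2}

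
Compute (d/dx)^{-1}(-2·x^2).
- \frac{2 x^{3}}{3}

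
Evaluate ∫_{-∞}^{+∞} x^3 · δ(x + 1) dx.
-1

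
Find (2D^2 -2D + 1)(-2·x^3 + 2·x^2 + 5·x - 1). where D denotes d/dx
- 2 x^{3} + 14 x^{2} - 27 x - 3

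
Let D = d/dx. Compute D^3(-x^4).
- 24 x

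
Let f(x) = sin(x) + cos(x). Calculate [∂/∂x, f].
- \sin{\left(x \right)} + \cos{\left(x \right)}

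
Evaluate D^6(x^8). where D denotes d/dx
20160 x^{2}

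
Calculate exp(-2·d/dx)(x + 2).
x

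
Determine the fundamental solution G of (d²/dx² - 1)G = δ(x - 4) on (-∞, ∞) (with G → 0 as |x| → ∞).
-\frac{e^{-|x - 4|}}{2}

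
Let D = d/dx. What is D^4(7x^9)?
21168 x^{5}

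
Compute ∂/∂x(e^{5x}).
5 e^{5 x}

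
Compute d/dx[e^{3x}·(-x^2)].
x \left(- 3 x - 2\right) e^{3 x}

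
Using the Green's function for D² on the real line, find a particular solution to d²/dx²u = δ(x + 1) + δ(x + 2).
\frac{|x + 1|}{2} + \frac{|x + 2|}{2}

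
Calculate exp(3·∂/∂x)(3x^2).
3 x^{2} + 18 x + 27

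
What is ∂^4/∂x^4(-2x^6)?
- 720 x^{2}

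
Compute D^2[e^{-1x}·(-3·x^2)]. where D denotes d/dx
3 \left(- x^{2} + 4 x - 2\right) e^{- x}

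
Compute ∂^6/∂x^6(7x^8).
141120 x^{2}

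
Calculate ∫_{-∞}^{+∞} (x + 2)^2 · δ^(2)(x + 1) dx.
2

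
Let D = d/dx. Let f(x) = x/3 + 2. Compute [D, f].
\frac{1}{3}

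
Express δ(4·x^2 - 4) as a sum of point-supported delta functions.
\frac{\delta(x - 1) + \delta(x + 1)}{8}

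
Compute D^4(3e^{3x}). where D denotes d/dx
243 e^{3 x}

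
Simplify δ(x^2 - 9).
\frac{\delta(x - 3) + \delta(x + 3)}{6}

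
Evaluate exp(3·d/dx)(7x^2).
7 x^{2} + 42 x + 63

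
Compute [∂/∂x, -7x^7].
- 49 x^{6}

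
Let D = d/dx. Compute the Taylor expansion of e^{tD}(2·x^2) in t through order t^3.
2 t^{2} + 4 t x + 2 x^{2}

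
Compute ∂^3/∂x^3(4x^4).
96 x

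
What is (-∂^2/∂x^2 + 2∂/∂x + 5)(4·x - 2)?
20 x - 2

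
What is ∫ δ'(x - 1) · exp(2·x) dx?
- 2 e^{2}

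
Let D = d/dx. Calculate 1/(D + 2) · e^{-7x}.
- \frac{e^{- 7 x}}{5}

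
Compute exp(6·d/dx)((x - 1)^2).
x^{2} + 10 x + 25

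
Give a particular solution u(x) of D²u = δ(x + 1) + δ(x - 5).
\frac{|x + 1|}{2} + \frac{|x - 5|}{2}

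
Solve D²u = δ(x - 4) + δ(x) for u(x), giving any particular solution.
\frac{|x - 4|}{2} + \frac{|x|}{2}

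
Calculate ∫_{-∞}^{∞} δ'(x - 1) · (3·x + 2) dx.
-3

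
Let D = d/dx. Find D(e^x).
e^{x}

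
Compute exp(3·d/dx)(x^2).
x^{2} + 6 x + 9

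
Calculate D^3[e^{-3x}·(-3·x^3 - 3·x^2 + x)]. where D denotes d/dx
9 \left(9 x^{3} - 18 x^{2} - 3 x + 7\right) e^{- 3 x}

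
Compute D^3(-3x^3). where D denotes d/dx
-18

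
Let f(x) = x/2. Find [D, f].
\frac{1}{2}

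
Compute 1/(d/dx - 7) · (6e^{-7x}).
- \frac{3 e^{- 7 x}}{7}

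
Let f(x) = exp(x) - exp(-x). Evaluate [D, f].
2 \cosh{\left(x \right)}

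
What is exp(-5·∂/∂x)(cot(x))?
\cot{\left(x - 5 \right)}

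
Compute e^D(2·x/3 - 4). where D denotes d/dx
\frac{2 x}{3} - \frac{10}{3}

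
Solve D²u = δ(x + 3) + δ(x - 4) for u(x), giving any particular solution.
\frac{|x + 3|}{2} + \frac{|x - 4|}{2}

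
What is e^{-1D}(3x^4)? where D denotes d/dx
3 x^{4} - 12 x^{3} + 18 x^{2} - 12 x + 3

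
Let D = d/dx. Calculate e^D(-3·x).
- 3 x - 3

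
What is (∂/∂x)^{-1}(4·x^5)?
\frac{2 x^{6}}{3}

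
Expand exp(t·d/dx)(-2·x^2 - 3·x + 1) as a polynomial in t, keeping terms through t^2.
- 2 t^{2} - t \left(4 x + 3\right) - 2 x^{2} - 3 x + 1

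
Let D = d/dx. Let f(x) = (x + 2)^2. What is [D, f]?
2 x + 4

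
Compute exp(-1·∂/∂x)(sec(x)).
\sec{\left(x - 1 \right)}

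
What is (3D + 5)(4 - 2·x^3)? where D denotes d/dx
- 10 x^{3} - 18 x^{2} + 20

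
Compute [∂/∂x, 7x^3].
21 x^{2}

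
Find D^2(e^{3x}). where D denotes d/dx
9 e^{3 x}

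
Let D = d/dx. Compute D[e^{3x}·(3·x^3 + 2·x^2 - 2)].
\left(9 x^{3} + 15 x^{2} + 4 x - 6\right) e^{3 x}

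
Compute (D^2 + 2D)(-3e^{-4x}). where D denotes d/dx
- 24 e^{- 4 x}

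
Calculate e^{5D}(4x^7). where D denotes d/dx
4 x^{7} + 140 x^{6} + 2100 x^{5} + 17500 x^{4} + 87500 x^{3} + 262500 x^{2} + 437500 x + 312500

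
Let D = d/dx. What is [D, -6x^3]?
- 18 x^{2}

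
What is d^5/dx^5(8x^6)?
5760 x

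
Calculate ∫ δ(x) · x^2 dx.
0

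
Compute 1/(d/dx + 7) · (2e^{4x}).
\frac{2 e^{4 x}}{11}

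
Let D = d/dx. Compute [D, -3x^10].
- 30 x^{9}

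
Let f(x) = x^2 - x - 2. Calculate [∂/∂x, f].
2 x - 1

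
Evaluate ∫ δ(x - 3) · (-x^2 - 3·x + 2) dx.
-16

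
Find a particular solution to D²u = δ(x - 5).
\frac{|x - 5|}{2}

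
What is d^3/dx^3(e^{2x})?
8 e^{2 x}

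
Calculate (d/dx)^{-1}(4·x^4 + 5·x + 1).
\frac{4 x^{5}}{5} + \frac{5 x^{2}}{2} + x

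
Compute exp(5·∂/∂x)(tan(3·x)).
\tan{\left(3 x + 15 \right)}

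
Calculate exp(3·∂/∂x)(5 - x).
2 - x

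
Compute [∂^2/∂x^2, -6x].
-12\frac{d}{dx}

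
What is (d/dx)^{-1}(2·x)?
x^{2}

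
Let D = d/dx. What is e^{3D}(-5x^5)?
- 5 x^{5} - 75 x^{4} - 450 x^{3} - 1350 x^{2} - 2025 x - 1215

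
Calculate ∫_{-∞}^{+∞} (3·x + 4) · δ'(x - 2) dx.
-3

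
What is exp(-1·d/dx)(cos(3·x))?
\cos{\left(3 x - 3 \right)}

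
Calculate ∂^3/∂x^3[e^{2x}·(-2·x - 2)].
\left(- 16 x - 40\right) e^{2 x}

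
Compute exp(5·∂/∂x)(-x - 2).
- x - 7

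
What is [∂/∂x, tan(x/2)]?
\frac{1}{\cos{\left(x \right)} + 1}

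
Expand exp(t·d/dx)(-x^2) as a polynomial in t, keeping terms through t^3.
- t^{2} - 2 t x - x^{2}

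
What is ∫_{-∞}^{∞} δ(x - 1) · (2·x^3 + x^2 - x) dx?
2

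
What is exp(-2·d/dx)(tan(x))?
\tan{\left(x - 2 \right)}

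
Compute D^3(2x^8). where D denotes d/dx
672 x^{5}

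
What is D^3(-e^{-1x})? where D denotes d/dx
e^{- x}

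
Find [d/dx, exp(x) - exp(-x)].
2 \cosh{\left(x \right)}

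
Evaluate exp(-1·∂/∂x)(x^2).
x^{2} - 2 x + 1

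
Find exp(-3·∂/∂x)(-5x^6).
- 5 x^{6} + 90 x^{5} - 675 x^{4} + 2700 x^{3} - 6075 x^{2} + 7290 x - 3645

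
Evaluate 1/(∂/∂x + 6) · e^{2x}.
\frac{e^{2 x}}{8}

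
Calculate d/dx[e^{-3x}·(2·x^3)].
6 x^{2} \left(1 - x\right) e^{- 3 x}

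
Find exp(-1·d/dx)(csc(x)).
\csc{\left(x - 1 \right)}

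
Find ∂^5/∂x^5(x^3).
0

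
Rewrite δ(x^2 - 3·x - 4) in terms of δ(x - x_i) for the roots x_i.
\frac{\delta(x - 4) + \delta(x + 1)}{5}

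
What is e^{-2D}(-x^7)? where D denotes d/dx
- x^{7} + 14 x^{6} - 84 x^{5} + 280 x^{4} - 560 x^{3} + 672 x^{2} - 448 x + 128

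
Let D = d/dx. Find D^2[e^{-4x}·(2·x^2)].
4 \left(8 x^{2} - 8 x + 1\right) e^{- 4 x}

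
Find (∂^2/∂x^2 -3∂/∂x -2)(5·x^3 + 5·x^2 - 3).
- 10 x^{3} - 55 x^{2} + 16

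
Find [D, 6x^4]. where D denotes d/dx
24 x^{3}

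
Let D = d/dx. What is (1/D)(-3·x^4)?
- \frac{3 x^{5}}{5}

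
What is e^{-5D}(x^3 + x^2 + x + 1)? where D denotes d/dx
x^{3} - 14 x^{2} + 66 x - 104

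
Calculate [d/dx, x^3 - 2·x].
3 x^{2} - 2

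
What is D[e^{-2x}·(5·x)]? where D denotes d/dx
5 \left(1 - 2 x\right) e^{- 2 x}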